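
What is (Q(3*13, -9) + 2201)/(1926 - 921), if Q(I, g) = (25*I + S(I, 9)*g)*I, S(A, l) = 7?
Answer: 37769/1005 ≈ 37.581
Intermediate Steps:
Q(I, g) = I*(7*g + 25*I) (Q(I, g) = (25*I + 7*g)*I = (7*g + 25*I)*I = I*(7*g + 25*I))
(Q(3*13, -9) + 2201)/(1926 - 921) = ((3*13)*(7*(-9) + 25*(3*13)) + 2201)/(1926 - 921) = (39*(-63 + 25*39) + 2201)/1005 = (39*(-63 + 975) + 2201)*(1/1005) = (39*912 + 2201)*(1/1005) = (35568 + 2201)*(1/1005) = 37769*(1/1005) = 37769/1005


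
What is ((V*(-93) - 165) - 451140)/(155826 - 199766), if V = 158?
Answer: 465999/43940 ≈ 10.605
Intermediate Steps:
((V*(-93) - 165) - 451140)/(155826 - 199766) = ((158*(-93) - 165) - 451140)/(155826 - 199766) = ((-14694 - 165) - 451140)/(-43940) = (-14859 - 451140)*(-1/43940) = -465999*(-1/43940) = 465999/43940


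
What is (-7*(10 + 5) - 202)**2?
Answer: 94249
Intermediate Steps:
(-7*(10 + 5) - 202)**2 = (-7*15 - 202)**2 = (-105 - 202)**2 = (-307)**2 = 94249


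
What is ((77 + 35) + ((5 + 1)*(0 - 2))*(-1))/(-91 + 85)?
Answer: -62/3 ≈ -20.667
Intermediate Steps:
((77 + 35) + ((5 + 1)*(0 - 2))*(-1))/(-91 + 85) = (112 + (6*(-2))*(-1))/(-6) = (112 - 12*(-1))*(-1/6) = (112 + 12)*(-1/6) = 124*(-1/6) = -62/3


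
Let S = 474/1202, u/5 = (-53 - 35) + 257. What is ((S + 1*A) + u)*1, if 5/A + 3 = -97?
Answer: 10161039/12020 ≈ 845.34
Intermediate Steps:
A = -1/20 (A = 5/(-3 - 97) = 5/(-100) = 5*(-1/100) = -1/20 ≈ -0.050000)
u = 845 (u = 5*((-53 - 35) + 257) = 5*(-88 + 257) = 5*169 = 845)
S = 237/601 (S = 474*(1/1202) = 237/601 ≈ 0.39434)
((S + 1*A) + u)*1 = ((237/601 + 1*(-1/20)) + 845)*1 = ((237/601 - 1/20) + 845)*1 = (4139/12020 + 845)*1 = (10161039/12020)*1 = 10161039/12020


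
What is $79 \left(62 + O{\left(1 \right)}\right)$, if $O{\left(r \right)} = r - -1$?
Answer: $5056$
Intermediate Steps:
$O{\left(r \right)} = 1 + r$ ($O{\left(r \right)} = r + 1 = 1 + r$)
$79 \left(62 + O{\left(1 \right)}\right) = 79 \left(62 + \left(1 + 1\right)\right) = 79 \left(62 + 2\right) = 79 \cdot 64 = 5056$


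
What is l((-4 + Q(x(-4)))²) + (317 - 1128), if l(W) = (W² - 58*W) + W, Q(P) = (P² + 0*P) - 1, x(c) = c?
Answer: 6933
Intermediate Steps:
Q(P) = -1 + P² (Q(P) = (P² + 0) - 1 = P² - 1 = -1 + P²)
l(W) = W² - 57*W
l((-4 + Q(x(-4)))²) + (317 - 1128) = (-4 + (-1 + (-4)²))²*(-57 + (-4 + (-1 + (-4)²))²) + (317 - 1128) = (-4 + (-1 + 16))²*(-57 + (-4 + (-1 + 16))²) - 811 = (-4 + 15)²*(-57 + (-4 + 15)²) - 811 = 11²*(-57 + 11²) - 811 = 121*(-57 + 121) - 811 = 121*64 - 811 = 7744 - 811 = 6933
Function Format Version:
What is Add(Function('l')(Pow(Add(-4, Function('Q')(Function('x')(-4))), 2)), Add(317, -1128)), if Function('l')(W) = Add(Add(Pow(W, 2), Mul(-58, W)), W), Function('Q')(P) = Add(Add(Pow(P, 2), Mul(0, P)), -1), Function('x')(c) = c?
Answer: 6933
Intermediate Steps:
Function('Q')(P) = Add(-1, Pow(P, 2)) (Function('Q')(P) = Add(Add(Pow(P, 2), 0), -1) = Add(Pow(P, 2), -1) = Add(-1, Pow(P, 2)))
Function('l')(W) = Add(Pow(W, 2), Mul(-57, W))
Add(Function('l')(Pow(Add(-4, Function('Q')(Function('x')(-4))), 2)), Add(317, -1128)) = Add(Mul(Pow(Add(-4, Add(-1, Pow(-4, 2))), 2), Add(-57, Pow(Add(-4, Add(-1, Pow(-4, 2))), 2))), Add(317, -1128)) = Add(Mul(Pow(Add(-4, Add(-1, 16)), 2), Add(-57, Pow(Add(-4, Add(-1, 16)), 2))), -811) = Add(Mul(Pow(Add(-4, 15), 2), Add(-57, Pow(Add(-4, 15), 2))), -811) = Add(Mul(Pow(11, 2), Add(-57, Pow(11, 2))), -811) = Add(Mul(121, Add(-57, 121)), -811) = Add(Mul(121, 64), -811) = Add(7744, -811) = 6933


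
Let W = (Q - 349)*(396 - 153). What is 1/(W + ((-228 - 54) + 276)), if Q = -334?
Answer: -1/165975 ≈ -6.0250e-6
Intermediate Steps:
W = -165969 (W = (-334 - 349)*(396 - 153) = -683*243 = -165969)
1/(W + ((-228 - 54) + 276)) = 1/(-165969 + ((-228 - 54) + 276)) = 1/(-165969 + (-282 + 276)) = 1/(-165969 - 6) = 1/(-165975) = -1/165975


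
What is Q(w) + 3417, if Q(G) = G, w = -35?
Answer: 3382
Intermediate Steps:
Q(w) + 3417 = -35 + 3417 = 3382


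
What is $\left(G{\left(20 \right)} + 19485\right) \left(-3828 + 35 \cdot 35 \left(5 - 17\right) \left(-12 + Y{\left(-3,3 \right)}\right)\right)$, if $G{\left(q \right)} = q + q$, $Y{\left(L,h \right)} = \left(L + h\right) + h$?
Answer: $2508415800$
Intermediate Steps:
$Y{\left(L,h \right)} = L + 2 h$
$G{\left(q \right)} = 2 q$
$\left(G{\left(20 \right)} + 19485\right) \left(-3828 + 35 \cdot 35 \left(5 - 17\right) \left(-12 + Y{\left(-3,3 \right)}\right)\right) = \left(2 \cdot 20 + 19485\right) \left(-3828 + 35 \cdot 35 \left(5 - 17\right) \left(-12 + \left(-3 + 2 \cdot 3\right)\right)\right) = \left(40 + 19485\right) \left(-3828 + 1225 \left(- 12 \left(-12 + \left(-3 + 6\right)\right)\right)\right) = 19525 \left(-3828 + 1225 \left(- 12 \left(-12 + 3\right)\right)\right) = 19525 \left(-3828 + 1225 \left(\left(-12\right) \left(-9\right)\right)\right) = 19525 \left(-3828 + 1225 \cdot 108\right) = 19525 \left(-3828 + 132300\right) = 19525 \cdot 128472 = 2508415800$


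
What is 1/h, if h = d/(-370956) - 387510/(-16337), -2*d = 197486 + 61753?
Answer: 4040205448/97244502221 ≈ 0.041547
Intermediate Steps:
d = -259239/2 (d = -(197486 + 61753)/2 = -½*259239 = -259239/2 ≈ -1.2962e+5)
h = 97244502221/4040205448 (h = -259239/2/(-370956) - 387510/(-16337) = -259239/2*(-1/370956) - 387510*(-1/16337) = 86413/247304 + 387510/16337 = 97244502221/4040205448 ≈ 24.069)
1/h = 1/(97244502221/4040205448) = 4040205448/97244502221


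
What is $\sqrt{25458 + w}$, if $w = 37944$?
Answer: $\sqrt{63402} \approx 251.8$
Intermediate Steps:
$\sqrt{25458 + w} = \sqrt{25458 + 37944} = \sqrt{63402}$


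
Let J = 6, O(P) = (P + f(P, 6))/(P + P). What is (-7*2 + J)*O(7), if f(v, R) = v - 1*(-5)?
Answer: -76/7 ≈ -10.857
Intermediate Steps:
f(v, R) = 5 + v (f(v, R) = v + 5 = 5 + v)
O(P) = (5 + 2*P)/(2*P) (O(P) = (P + (5 + P))/(P + P) = (5 + 2*P)/((2*P)) = (5 + 2*P)*(1/(2*P)) = (5 + 2*P)/(2*P))
(-7*2 + J)*O(7) = (-7*2 + 6)*((5/2 + 7)/7) = (-14 + 6)*((1/7)*(19/2)) = -8*19/14 = -76/7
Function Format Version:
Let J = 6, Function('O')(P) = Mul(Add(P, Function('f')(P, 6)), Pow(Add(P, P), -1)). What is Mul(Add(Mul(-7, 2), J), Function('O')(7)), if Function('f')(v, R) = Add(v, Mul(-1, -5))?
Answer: Rational(-76, 7) ≈ -10.857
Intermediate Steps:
Function('f')(v, R) = Add(5, v) (Function('f')(v, R) = Add(v, 5) = Add(5, v))
Function('O')(P) = Mul(Rational(1, 2), Pow(P, -1), Add(5, Mul(2, P))) (Function('O')(P) = Mul(Add(P, Add(5, P)), Pow(Add(P, P), -1)) = Mul(Add(5, Mul(2, P)), Pow(Mul(2, P), -1)) = Mul(Add(5, Mul(2, P)), Mul(Rational(1, 2), Pow(P, -1))) = Mul(Rational(1, 2), Pow(P, -1), Add(5, Mul(2, P))))
Mul(Add(Mul(-7, 2), J), Function('O')(7)) = Mul(Add(Mul(-7, 2), 6), Mul(Pow(7, -1), Add(Rational(5, 2), 7))) = Mul(Add(-14, 6), Mul(Rational(1, 7), Rational(19, 2))) = Mul(-8, Rational(19, 14)) = Rational(-76, 7)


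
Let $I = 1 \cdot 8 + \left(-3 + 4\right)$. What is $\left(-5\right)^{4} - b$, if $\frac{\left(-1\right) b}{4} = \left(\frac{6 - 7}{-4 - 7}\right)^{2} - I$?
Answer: $\frac{71273}{121} \approx 589.03$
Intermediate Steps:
$I = 9$ ($I = 8 + 1 = 9$)
$b = \frac{4352}{121}$ ($b = - 4 \left(\left(\frac{6 - 7}{-4 - 7}\right)^{2} - 9\right) = - 4 \left(\left(- \frac{1}{-11}\right)^{2} - 9\right) = - 4 \left(\left(\left(-1\right) \left(- \frac{1}{11}\right)\right)^{2} - 9\right) = - 4 \left(\left(\frac{1}{11}\right)^{2} - 9\right) = - 4 \left(\frac{1}{121} - 9\right) = \left(-4\right) \left(- \frac{1088}{121}\right) = \frac{4352}{121} \approx 35.967$)
$\left(-5\right)^{4} - b = \left(-5\right)^{4} - \frac{4352}{121} = 625 - \frac{4352}{121} = \frac{71273}{121}$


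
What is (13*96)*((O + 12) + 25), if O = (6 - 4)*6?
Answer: 61152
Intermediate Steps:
O = 12 (O = 2*6 = 12)
(13*96)*((O + 12) + 25) = (13*96)*((12 + 12) + 25) = 1248*(24 + 25) = 1248*49 = 61152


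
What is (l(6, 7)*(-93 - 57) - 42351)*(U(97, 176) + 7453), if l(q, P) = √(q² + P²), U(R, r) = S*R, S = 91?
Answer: -689474280 - 2442000*√85 ≈ -7.1199e+8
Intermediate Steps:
U(R, r) = 91*R
l(q, P) = √(P² + q²)
(l(6, 7)*(-93 - 57) - 42351)*(U(97, 176) + 7453) = (√(7² + 6²)*(-93 - 57) - 42351)*(91*97 + 7453) = (√(49 + 36)*(-150) - 42351)*(8827 + 7453) = (√85*(-150) - 42351)*16280 = (-150*√85 - 42351)*16280 = (-42351 - 150*√85)*16280 = -689474280 - 2442000*√85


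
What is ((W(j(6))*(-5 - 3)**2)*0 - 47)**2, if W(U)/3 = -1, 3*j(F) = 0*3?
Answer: 2209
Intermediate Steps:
j(F) = 0 (j(F) = (0*3)/3 = (1/3)*0 = 0)
W(U) = -3 (W(U) = 3*(-1) = -3)
((W(j(6))*(-5 - 3)**2)*0 - 47)**2 = (-3*(-5 - 3)**2*0 - 47)**2 = (-3*(-8)**2*0 - 47)**2 = (-3*64*0 - 47)**2 = (-192*0 - 47)**2 = (0 - 47)**2 = (-47)**2 = 2209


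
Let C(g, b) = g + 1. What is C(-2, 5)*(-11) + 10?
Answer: 21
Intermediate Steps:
C(g, b) = 1 + g
C(-2, 5)*(-11) + 10 = (1 - 2)*(-11) + 10 = -1*(-11) + 10 = 11 + 10 = 21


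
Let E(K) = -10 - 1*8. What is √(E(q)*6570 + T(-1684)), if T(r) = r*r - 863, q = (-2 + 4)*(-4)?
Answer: √2716733 ≈ 1648.3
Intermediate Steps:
q = -8 (q = 2*(-4) = -8)
E(K) = -18 (E(K) = -10 - 8 = -18)
T(r) = -863 + r² (T(r) = r² - 863 = -863 + r²)
√(E(q)*6570 + T(-1684)) = √(-18*6570 + (-863 + (-1684)²)) = √(-118260 + (-863 + 2835856)) = √(-118260 + 2834993) = √2716733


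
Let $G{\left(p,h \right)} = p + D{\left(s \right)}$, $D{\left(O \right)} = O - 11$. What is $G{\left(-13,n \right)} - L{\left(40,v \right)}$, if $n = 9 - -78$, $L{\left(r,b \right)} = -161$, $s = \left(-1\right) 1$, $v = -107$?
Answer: $136$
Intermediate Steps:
$s = -1$
$D{\left(O \right)} = -11 + O$
$n = 87$ ($n = 9 + 78 = 87$)
$G{\left(p,h \right)} = -12 + p$ ($G{\left(p,h \right)} = p - 12 = -12 + p$)
$G{\left(-13,n \right)} - L{\left(40,v \right)} = \left(-12 - 13\right) - -161 = -25 + 161 = 136$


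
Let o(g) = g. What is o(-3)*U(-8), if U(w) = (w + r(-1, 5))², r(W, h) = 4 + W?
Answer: -75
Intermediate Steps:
U(w) = (3 + w)² (U(w) = (w + (4 - 1))² = (w + 3)² = (3 + w)²)
o(-3)*U(-8) = -3*(3 - 8)² = -3*(-5)² = -3*25 = -75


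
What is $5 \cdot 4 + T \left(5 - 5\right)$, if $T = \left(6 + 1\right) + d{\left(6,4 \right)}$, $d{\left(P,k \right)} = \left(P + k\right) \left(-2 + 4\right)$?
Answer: $20$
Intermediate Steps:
$d{\left(P,k \right)} = 2 P + 2 k$ ($d{\left(P,k \right)} = \left(P + k\right) 2 = 2 P + 2 k$)
$T = 27$ ($T = \left(6 + 1\right) + \left(2 \cdot 6 + 2 \cdot 4\right) = 7 + \left(12 + 8\right) = 7 + 20 = 27$)
$5 \cdot 4 + T \left(5 - 5\right) = 5 \cdot 4 + 27 \left(5 - 5\right) = 20 + 27 \cdot 0 = 20 + 0 = 20$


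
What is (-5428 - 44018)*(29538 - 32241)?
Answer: 133652538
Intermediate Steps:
(-5428 - 44018)*(29538 - 32241) = -49446*(-2703) = 133652538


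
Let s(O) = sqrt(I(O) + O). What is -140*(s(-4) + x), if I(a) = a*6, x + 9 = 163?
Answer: -21560 - 280*I*sqrt(7) ≈ -21560.0 - 740.81*I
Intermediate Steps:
x = 154 (x = -9 + 163 = 154)
I(a) = 6*a
s(O) = sqrt(7)*sqrt(O) (s(O) = sqrt(6*O + O) = sqrt(7*O) = sqrt(7)*sqrt(O))
-140*(s(-4) + x) = -140*(sqrt(7)*sqrt(-4) + 154) = -140*(sqrt(7)*(2*I) + 154) = -140*(2*I*sqrt(7) + 154) = -140*(154 + 2*I*sqrt(7)) = -21560 - 280*I*sqrt(7)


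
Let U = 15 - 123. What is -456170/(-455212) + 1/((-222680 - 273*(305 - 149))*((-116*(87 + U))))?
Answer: 73693447754237/73538684680944 ≈ 1.0021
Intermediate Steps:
U = -108
-456170/(-455212) + 1/((-222680 - 273*(305 - 149))*((-116*(87 + U)))) = -456170/(-455212) + 1/((-222680 - 273*(305 - 149))*((-116*(87 - 108)))) = -456170*(-1/455212) + 1/((-222680 - 273*156)*((-116*(-21)))) = 228085/227606 + 1/(-222680 - 42588*2436) = 228085/227606 + (1/2436)/(-265268) = 228085/227606 - 1/265268*1/2436 = 228085/227606 - 1/646192848 = 73693447754237/73538684680944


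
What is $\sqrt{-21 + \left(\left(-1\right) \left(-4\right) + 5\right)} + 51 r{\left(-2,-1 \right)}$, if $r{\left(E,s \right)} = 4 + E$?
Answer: $102 + 2 i \sqrt{3} \approx 102.0 + 3.4641 i$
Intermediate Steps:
$\sqrt{-21 + \left(\left(-1\right) \left(-4\right) + 5\right)} + 51 r{\left(-2,-1 \right)} = \sqrt{-21 + \left(\left(-1\right) \left(-4\right) + 5\right)} + 51 \left(4 - 2\right) = \sqrt{-21 + \left(4 + 5\right)} + 51 \cdot 2 = \sqrt{-21 + 9} + 102 = \sqrt{-12} + 102 = 2 i \sqrt{3} + 102 = 102 + 2 i \sqrt{3}$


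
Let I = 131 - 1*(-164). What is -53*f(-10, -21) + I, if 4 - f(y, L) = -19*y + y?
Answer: 9623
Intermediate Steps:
f(y, L) = 4 + 18*y (f(y, L) = 4 - (-19*y + y) = 4 - (-18)*y = 4 + 18*y)
I = 295 (I = 131 + 164 = 295)
-53*f(-10, -21) + I = -53*(4 + 18*(-10)) + 295 = -53*(4 - 180) + 295 = -53*(-176) + 295 = 9328 + 295 = 9623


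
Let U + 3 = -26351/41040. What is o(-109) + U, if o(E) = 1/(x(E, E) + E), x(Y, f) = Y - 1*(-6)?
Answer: -7932223/2175120 ≈ -3.6468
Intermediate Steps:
x(Y, f) = 6 + Y (x(Y, f) = Y + 6 = 6 + Y)
o(E) = 1/(6 + 2*E) (o(E) = 1/((6 + E) + E) = 1/(6 + 2*E))
U = -149471/41040 (U = -3 - 26351/41040 = -149471/41040 ≈ -3.6421)
o(-109) + U = 1/(2*(3 - 109)) - 149471/41040 = (1/2)/(-106) - 149471/41040 = (1/2)*(-1/106) - 149471/41040 = -1/212 - 149471/41040 = -7932223/2175120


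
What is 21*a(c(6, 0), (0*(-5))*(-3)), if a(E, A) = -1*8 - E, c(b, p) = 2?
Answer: -210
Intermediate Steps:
a(E, A) = -8 - E
21*a(c(6, 0), (0*(-5))*(-3)) = 21*(-8 - 1*2) = 21*(-8 - 2) = 21*(-10) = -210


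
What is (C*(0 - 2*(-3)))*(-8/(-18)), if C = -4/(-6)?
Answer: 16/9 ≈ 1.7778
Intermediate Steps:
C = ⅔ (C = -4*(-⅙) = ⅔ ≈ 0.66667)
(C*(0 - 2*(-3)))*(-8/(-18)) = (2*(0 - 2*(-3))/3)*(-8/(-18)) = (2*(0 + 6)/3)*(-8*(-1/18)) = ((⅔)*6)*(4/9) = 4*(4/9) = 16/9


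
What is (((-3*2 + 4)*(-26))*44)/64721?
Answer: 2288/64721 ≈ 0.035352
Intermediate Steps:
(((-3*2 + 4)*(-26))*44)/64721 = (((-6 + 4)*(-26))*44)*(1/64721) = (-2*(-26)*44)*(1/64721) = (52*44)*(1/64721) = 2288*(1/64721) = 2288/64721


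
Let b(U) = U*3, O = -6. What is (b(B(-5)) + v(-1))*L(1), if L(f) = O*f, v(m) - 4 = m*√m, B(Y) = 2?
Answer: -60 + 6*I ≈ -60.0 + 6.0*I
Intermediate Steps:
b(U) = 3*U
v(m) = 4 + m^(3/2) (v(m) = 4 + m*√m = 4 + m^(3/2))
L(f) = -6*f
(b(B(-5)) + v(-1))*L(1) = (3*2 + (4 + (-1)^(3/2)))*(-6*1) = (6 + (4 - I))*(-6) = (10 - I)*(-6) = -60 + 6*I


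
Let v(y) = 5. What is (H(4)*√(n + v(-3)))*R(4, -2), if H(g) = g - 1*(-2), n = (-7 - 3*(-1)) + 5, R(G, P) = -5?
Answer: -30*√6 ≈ -73.485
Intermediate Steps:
n = 1 (n = (-7 + 3) + 5 = -4 + 5 = 1)
H(g) = 2 + g (H(g) = g + 2 = 2 + g)
(H(4)*√(n + v(-3)))*R(4, -2) = ((2 + 4)*√(1 + 5))*(-5) = (6*√6)*(-5) = -30*√6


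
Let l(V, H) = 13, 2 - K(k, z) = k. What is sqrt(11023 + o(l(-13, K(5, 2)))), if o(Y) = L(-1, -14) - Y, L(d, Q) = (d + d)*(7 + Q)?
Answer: 4*sqrt(689) ≈ 105.00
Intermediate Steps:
K(k, z) = 2 - k
L(d, Q) = 2*d*(7 + Q) (L(d, Q) = (2*d)*(7 + Q) = 2*d*(7 + Q))
o(Y) = 14 - Y (o(Y) = 2*(-1)*(7 - 14) - Y = 2*(-1)*(-7) - Y = 14 - Y)
sqrt(11023 + o(l(-13, K(5, 2)))) = sqrt(11023 + (14 - 1*13)) = sqrt(11023 + (14 - 13)) = sqrt(11023 + 1) = sqrt(11024) = 4*sqrt(689)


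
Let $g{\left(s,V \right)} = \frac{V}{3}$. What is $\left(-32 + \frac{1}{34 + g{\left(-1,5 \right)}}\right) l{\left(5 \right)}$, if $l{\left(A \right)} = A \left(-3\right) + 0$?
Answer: $\frac{51315}{107} \approx 479.58$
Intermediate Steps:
$g{\left(s,V \right)} = \frac{V}{3}$ ($g{\left(s,V \right)} = V \frac{1}{3} = \frac{V}{3}$)
$l{\left(A \right)} = - 3 A$ ($l{\left(A \right)} = - 3 A + 0 = - 3 A$)
$\left(-32 + \frac{1}{34 + g{\left(-1,5 \right)}}\right) l{\left(5 \right)} = \left(-32 + \frac{1}{34 + \frac{1}{3} \cdot 5}\right) \left(\left(-3\right) 5\right) = \left(-32 + \frac{1}{34 + \frac{5}{3}}\right) \left(-15\right) = \left(-32 + \frac{1}{\frac{107}{3}}\right) \left(-15\right) = \left(-32 + \frac{3}{107}\right) \left(-15\right) = \left(- \frac{3421}{107}\right) \left(-15\right) = \frac{51315}{107}$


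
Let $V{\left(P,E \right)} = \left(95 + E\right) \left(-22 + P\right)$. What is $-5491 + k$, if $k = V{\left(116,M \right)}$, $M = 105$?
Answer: $13309$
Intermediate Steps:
$V{\left(P,E \right)} = \left(-22 + P\right) \left(95 + E\right)$
$k = 18800$ ($k = -2090 - 2310 + 95 \cdot 116 + 105 \cdot 116 = -2090 - 2310 + 11020 + 12180 = 18800$)
$-5491 + k = -5491 + 18800 = 13309$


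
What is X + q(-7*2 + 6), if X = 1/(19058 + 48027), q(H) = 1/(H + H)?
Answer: -67069/1073360 ≈ -0.062485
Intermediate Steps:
q(H) = 1/(2*H)
X = 1/67085 ≈ 1.4906e-5
X + q(-7*2 + 6) = 1/67085 + 1/(2*(-7*2 + 6)) = 1/67085 + 1/(2*(-14 + 6)) = 1/67085 + (½)/(-8) = 1/67085 + (½)*(-⅛) = 1/67085 - 1/16 = -67069/1073360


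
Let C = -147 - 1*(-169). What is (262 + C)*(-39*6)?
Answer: -66456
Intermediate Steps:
C = 22 (C = -147 + 169 = 22)
(262 + C)*(-39*6) = (262 + 22)*(-39*6) = 284*(-234) = -66456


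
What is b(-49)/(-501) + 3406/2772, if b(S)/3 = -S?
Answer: 216487/231462 ≈ 0.93530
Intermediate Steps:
b(S) = -3*S (b(S) = 3*(-S) = -3*S)
b(-49)/(-501) + 3406/2772 = -3*(-49)/(-501) + 3406/2772 = 147*(-1/501) + 3406*(1/2772) = -49/167 + 1703/1386 = 216487/231462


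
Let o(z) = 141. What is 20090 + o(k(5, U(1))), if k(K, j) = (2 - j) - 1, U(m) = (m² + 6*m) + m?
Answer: 20231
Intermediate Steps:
U(m) = m² + 7*m
k(K, j) = 1 - j
20090 + o(k(5, U(1))) = 20090 + 141 = 20231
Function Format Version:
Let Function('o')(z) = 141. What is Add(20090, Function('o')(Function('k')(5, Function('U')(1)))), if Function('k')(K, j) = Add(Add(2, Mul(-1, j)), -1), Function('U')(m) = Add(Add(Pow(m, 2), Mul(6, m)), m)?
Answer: 20231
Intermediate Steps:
Function('U')(m) = Add(Pow(m, 2), Mul(7, m))
Function('k')(K, j) = Add(1, Mul(-1, j))
Add(20090, Function('o')(Function('k')(5, Function('U')(1)))) = Add(20090, 141) = 20231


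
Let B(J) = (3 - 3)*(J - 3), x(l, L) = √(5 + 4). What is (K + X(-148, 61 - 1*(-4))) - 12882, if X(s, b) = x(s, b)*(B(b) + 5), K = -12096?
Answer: -24963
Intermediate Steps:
x(l, L) = 3 (x(l, L) = √9 = 3)
B(J) = 0 (B(J) = 0*(-3 + J) = 0)
X(s, b) = 15 (X(s, b) = 3*(0 + 5) = 3*5 = 15)
(K + X(-148, 61 - 1*(-4))) - 12882 = (-12096 + 15) - 12882 = -12081 - 12882 = -24963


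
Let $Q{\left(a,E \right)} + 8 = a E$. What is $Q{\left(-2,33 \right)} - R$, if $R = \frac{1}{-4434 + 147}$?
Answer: $- \frac{317237}{4287} \approx -74.0$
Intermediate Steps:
$R = - \frac{1}{4287}$ ($R = \frac{1}{-4287} = - \frac{1}{4287} \approx -0.00023326$)
$Q{\left(a,E \right)} = -8 + E a$ ($Q{\left(a,E \right)} = -8 + a E = -8 + E a$)
$Q{\left(-2,33 \right)} - R = \left(-8 + 33 \left(-2\right)\right) - - \frac{1}{4287} = \left(-8 - 66\right) + \frac{1}{4287} = -74 + \frac{1}{4287} = - \frac{317237}{4287}$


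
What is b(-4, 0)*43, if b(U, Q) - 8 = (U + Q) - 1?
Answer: 129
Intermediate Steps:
b(U, Q) = 7 + Q + U (b(U, Q) = 8 + ((U + Q) - 1) = 8 + ((Q + U) - 1) = 8 + (-1 + Q + U) = 7 + Q + U)
b(-4, 0)*43 = (7 + 0 - 4)*43 = 3*43 = 129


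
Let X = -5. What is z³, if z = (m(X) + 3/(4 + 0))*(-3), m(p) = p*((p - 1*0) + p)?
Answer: -225866529/64 ≈ -3.5292e+6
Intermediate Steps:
m(p) = 2*p² (m(p) = p*((p + 0) + p) = p*(p + p) = p*(2*p) = 2*p²)
z = -609/4 (z = (2*(-5)² + 3/(4 + 0))*(-3) = (2*25 + 3/4)*(-3) = (50 + 3*(¼))*(-3) = (50 + ¾)*(-3) = (203/4)*(-3) = -609/4 ≈ -152.25)
z³ = (-609/4)³ = -225866529/64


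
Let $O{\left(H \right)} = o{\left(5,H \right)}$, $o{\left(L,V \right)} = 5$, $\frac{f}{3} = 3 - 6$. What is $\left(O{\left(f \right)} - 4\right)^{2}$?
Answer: $1$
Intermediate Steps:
$f = -9$ ($f = 3 \left(3 - 6\right) = 3 \left(-3\right) = -9$)
$O{\left(H \right)} = 5$
$\left(O{\left(f \right)} - 4\right)^{2} = \left(5 - 4\right)^{2} = 1^{2} = 1$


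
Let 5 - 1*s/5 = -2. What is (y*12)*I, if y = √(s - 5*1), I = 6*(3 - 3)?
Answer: 0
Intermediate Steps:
s = 35 (s = 25 - 5*(-2) = 25 + 10 = 35)
I = 0 (I = 6*0 = 0)
y = √30 (y = √(35 - 5*1) = √(35 - 5) = √30 ≈ 5.4772)
(y*12)*I = (√30*12)*0 = (12*√30)*0 = 0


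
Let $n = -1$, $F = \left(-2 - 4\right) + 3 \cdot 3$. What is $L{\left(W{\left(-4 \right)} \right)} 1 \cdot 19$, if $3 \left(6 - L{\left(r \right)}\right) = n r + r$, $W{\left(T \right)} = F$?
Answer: $114$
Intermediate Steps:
$F = 3$ ($F = -6 + 9 = 3$)
$W{\left(T \right)} = 3$
$L{\left(r \right)} = 6$ ($L{\left(r \right)} = 6 - \frac{- r + r}{3} = 6 - 0 = 6 + 0 = 6$)
$L{\left(W{\left(-4 \right)} \right)} 1 \cdot 19 = 6 \cdot 1 \cdot 19 = 6 \cdot 19 = 114$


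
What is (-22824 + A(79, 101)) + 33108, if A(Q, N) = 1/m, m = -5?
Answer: 51419/5 ≈ 10284.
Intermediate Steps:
A(Q, N) = -⅕ (A(Q, N) = 1/(-5) = -⅕)
(-22824 + A(79, 101)) + 33108 = (-22824 - ⅕) + 33108 = -114121/5 + 33108 = 51419/5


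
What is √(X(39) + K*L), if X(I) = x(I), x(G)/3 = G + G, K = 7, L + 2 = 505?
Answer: √3755 ≈ 61.278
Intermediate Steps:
L = 503 (L = -2 + 505 = 503)
x(G) = 6*G (x(G) = 3*(G + G) = 3*(2*G) = 6*G)
X(I) = 6*I
√(X(39) + K*L) = √(6*39 + 7*503) = √(234 + 3521) = √3755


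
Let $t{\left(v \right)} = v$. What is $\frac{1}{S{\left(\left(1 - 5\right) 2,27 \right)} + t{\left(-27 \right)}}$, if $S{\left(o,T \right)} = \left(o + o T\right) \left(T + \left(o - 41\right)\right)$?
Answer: $\frac{1}{4901} \approx 0.00020404$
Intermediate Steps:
$S{\left(o,T \right)} = \left(o + T o\right) \left(-41 + T + o\right)$ ($S{\left(o,T \right)} = \left(o + T o\right) \left(T + \left(o - 41\right)\right) = \left(o + T o\right) \left(T + \left(-41 + o\right)\right) = \left(o + T o\right) \left(-41 + T + o\right)$)
$\frac{1}{S{\left(\left(1 - 5\right) 2,27 \right)} + t{\left(-27 \right)}} = \frac{1}{\left(1 - 5\right) 2 \left(-41 + \left(1 - 5\right) 2 + 27^{2} - 1080 + 27 \left(1 - 5\right) 2\right) - 27} = \frac{1}{\left(-4\right) 2 \left(-41 - 8 + 729 - 1080 + 27 \left(\left(-4\right) 2\right)\right) - 27} = \frac{1}{- 8 \left(-41 - 8 + 729 - 1080 + 27 \left(-8\right)\right) - 27} = \frac{1}{- 8 \left(-41 - 8 + 729 - 1080 - 216\right) - 27} = \frac{1}{\left(-8\right) \left(-616\right) - 27} = \frac{1}{4928 - 27} = \frac{1}{4901}$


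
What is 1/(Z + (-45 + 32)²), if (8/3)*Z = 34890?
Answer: 4/53011 ≈ 7.5456e-5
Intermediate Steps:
Z = 52335/4 (Z = (3/8)*34890 = 52335/4 ≈ 13084.)
1/(Z + (-45 + 32)²) = 1/(52335/4 + (-45 + 32)²) = 1/(52335/4 + (-13)²) = 1/(52335/4 + 169) = 1/(53011/4) = 4/53011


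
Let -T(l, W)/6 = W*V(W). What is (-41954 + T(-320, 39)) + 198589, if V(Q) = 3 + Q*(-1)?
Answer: 165059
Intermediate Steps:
V(Q) = 3 - Q
T(l, W) = -6*W*(3 - W)
(-41954 + T(-320, 39)) + 198589 = (-41954 + 6*39*(-3 + 39)) + 198589 = (-41954 + 6*39*36) + 198589 = (-41954 + 8424) + 198589 = -33530 + 198589 = 165059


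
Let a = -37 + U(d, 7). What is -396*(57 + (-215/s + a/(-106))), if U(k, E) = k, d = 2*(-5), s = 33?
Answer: -1068882/53 ≈ -20168.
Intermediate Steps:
d = -10
a = -47 (a = -37 - 10 = -47)
-396*(57 + (-215/s + a/(-106))) = -396*(57 + (-215/33 - 47/(-106))) = -396*(57 + (-215*1/33 - 47*(-1/106))) = -396*(57 + (-215/33 + 47/106)) = -396*(57 - 21239/3498) = -396*178147/3498 = -1068882/53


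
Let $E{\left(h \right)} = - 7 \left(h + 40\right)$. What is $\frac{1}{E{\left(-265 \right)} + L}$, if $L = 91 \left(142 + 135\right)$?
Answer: $\frac{1}{26782} \approx 3.7339 \cdot 10^{-5}$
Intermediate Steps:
$E{\left(h \right)} = -280 - 7 h$ ($E{\left(h \right)} = - 7 \left(40 + h\right) = -280 - 7 h$)
$L = 25207$ ($L = 91 \cdot 277 = 25207$)
$\frac{1}{E{\left(-265 \right)} + L} = \frac{1}{\left(-280 - -1855\right) + 25207} = \frac{1}{\left(-280 + 1855\right) + 25207} = \frac{1}{1575 + 25207} = \frac{1}{26782}$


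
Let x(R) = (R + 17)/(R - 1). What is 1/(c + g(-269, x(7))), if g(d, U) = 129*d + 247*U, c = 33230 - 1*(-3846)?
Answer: 1/3363 ≈ 0.00029735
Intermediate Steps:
x(R) = (17 + R)/(-1 + R)
c = 37076 (c = 33230 + 3846 = 37076)
1/(c + g(-269, x(7))) = 1/(37076 + (129*(-269) + 247*((17 + 7)/(-1 + 7)))) = 1/(37076 + (-34701 + 247*(24/6))) = 1/(37076 + (-34701 + 247*((⅙)*24))) = 1/(37076 + (-34701 + 247*4)) = 1/(37076 + (-34701 + 988)) = 1/(37076 - 33713) = 1/3363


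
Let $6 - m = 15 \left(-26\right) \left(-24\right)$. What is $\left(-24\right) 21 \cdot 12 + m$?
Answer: $-15402$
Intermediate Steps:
$m = -9354$ ($m = 6 - 15 \left(-26\right) \left(-24\right) = 6 - \left(-390\right) \left(-24\right) = 6 - 9360 = -9354$)
$\left(-24\right) 21 \cdot 12 + m = \left(-24\right) 21 \cdot 12 - 9354 = \left(-504\right) 12 - 9354 = -6048 - 9354 = -15402$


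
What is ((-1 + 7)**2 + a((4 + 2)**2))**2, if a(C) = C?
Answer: 5184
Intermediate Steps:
((-1 + 7)**2 + a((4 + 2)**2))**2 = ((-1 + 7)**2 + (4 + 2)**2)**2 = (6**2 + 6**2)**2 = (36 + 36)**2 = 72**2 = 5184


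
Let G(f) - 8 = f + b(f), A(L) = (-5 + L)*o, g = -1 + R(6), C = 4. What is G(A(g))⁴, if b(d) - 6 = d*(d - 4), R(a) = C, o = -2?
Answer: 104976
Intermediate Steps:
R(a) = 4
b(d) = 6 + d*(-4 + d) (b(d) = 6 + d*(d - 4) = 6 + d*(-4 + d))
g = 3 (g = -1 + 4 = 3)
A(L) = 10 - 2*L (A(L) = (-5 + L)*(-2) = 10 - 2*L)
G(f) = 14 + f² - 3*f (G(f) = 8 + (f + (6 + f² - 4*f)) = 8 + (6 + f² - 3*f) = 14 + f² - 3*f)
G(A(g))⁴ = (14 + (10 - 2*3)² - 3*(10 - 2*3))⁴ = (14 + (10 - 6)² - 3*(10 - 6))⁴ = (14 + 4² - 3*4)⁴ = (14 + 16 - 12)⁴ = 18⁴ = 104976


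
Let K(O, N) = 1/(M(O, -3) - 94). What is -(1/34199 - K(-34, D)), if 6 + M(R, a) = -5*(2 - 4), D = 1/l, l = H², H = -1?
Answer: -34289/3077910 ≈ -0.011140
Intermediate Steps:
l = 1 (l = (-1)² = 1)
D = 1 (D = 1/1 = 1)
M(R, a) = 4 (M(R, a) = -6 - 5*(2 - 4) = -6 - 5*(-2) = -6 + 10 = 4)
K(O, N) = -1/90 (K(O, N) = 1/(4 - 94) = 1/(-90) = -1/90)
-(1/34199 - K(-34, D)) = -(1/34199 - 1*(-1/90)) = -(1/34199 + 1/90) = -1*34289/3077910 = -34289/3077910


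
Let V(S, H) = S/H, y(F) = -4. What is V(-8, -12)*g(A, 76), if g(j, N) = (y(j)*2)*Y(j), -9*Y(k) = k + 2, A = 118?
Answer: 640/9 ≈ 71.111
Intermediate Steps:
Y(k) = -2/9 - k/9 (Y(k) = -(k + 2)/9 = -(2 + k)/9 = -2/9 - k/9)
g(j, N) = 16/9 + 8*j/9 (g(j, N) = (-4*2)*(-2/9 - j/9) = -8*(-2/9 - j/9) = 16/9 + 8*j/9)
V(-8, -12)*g(A, 76) = (-8/(-12))*(16/9 + (8/9)*118) = (-8*(-1/12))*(16/9 + 944/9) = (⅔)*(320/3) = 640/9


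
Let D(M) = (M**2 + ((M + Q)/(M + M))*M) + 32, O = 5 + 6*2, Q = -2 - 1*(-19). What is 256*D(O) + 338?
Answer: 86866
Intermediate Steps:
Q = 17 (Q = -2 + 19 = 17)
O = 17 (O = 5 + 12 = 17)
D(M) = 81/2 + M**2 + M/2 (D(M) = (M**2 + ((M + 17)/(M + M))*M) + 32 = (M**2 + ((17 + M)/((2*M)))*M) + 32 = (M**2 + ((17 + M)*(1/(2*M)))*M) + 32 = (M**2 + ((17 + M)/(2*M))*M) + 32 = (M**2 + (17/2 + M/2)) + 32 = (17/2 + M**2 + M/2) + 32 = 81/2 + M**2 + M/2)
256*D(O) + 338 = 256*(81/2 + 17**2 + (1/2)*17) + 338 = 256*(81/2 + 289 + 17/2) + 338 = 256*338 + 338 = 86528 + 338 = 86866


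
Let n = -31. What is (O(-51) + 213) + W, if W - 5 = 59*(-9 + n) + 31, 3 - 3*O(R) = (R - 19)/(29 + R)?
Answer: -69665/33 ≈ -2111.1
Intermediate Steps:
O(R) = 1 - (-19 + R)/(3*(29 + R)) (O(R) = 1 - (R - 19)/(3*(29 + R)) = 1 - (-19 + R)/(3*(29 + R)))
W = -2324 (W = 5 + (59*(-9 - 31) + 31) = 5 + (59*(-40) + 31) = 5 + (-2360 + 31) = 5 - 2329 = -2324)
(O(-51) + 213) + W = (2*(53 - 51)/(3*(29 - 51)) + 213) - 2324 = ((2/3)*2/(-22) + 213) - 2324 = ((2/3)*(-1/22)*2 + 213) - 2324 = (-2/33 + 213) - 2324 = 7027/33 - 2324 = -69665/33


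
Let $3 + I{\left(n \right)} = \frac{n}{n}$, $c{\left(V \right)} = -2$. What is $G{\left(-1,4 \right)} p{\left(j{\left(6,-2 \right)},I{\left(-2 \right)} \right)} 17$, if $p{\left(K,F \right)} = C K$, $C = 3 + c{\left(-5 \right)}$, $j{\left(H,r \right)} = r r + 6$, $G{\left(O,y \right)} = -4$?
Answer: $-680$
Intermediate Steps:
$j{\left(H,r \right)} = 6 + r^{2}$ ($j{\left(H,r \right)} = r^{2} + 6 = 6 + r^{2}$)
$C = 1$ ($C = 3 - 2 = 1$)
$I{\left(n \right)} = -2$ ($I{\left(n \right)} = -3 + \frac{n}{n} = -3 + 1 = -2$)
$p{\left(K,F \right)} = K$ ($p{\left(K,F \right)} = 1 K = K$)
$G{\left(-1,4 \right)} p{\left(j{\left(6,-2 \right)},I{\left(-2 \right)} \right)} 17 = - 4 \left(6 + \left(-2\right)^{2}\right) 17 = - 4 \left(6 + 4\right) 17 = \left(-4\right) 10 \cdot 17 = \left(-40\right) 17 = -680$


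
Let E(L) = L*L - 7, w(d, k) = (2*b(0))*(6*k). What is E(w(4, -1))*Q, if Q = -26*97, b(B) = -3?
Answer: -3250858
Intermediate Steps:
Q = -2522
w(d, k) = -36*k (w(d, k) = (2*(-3))*(6*k) = -36*k)
E(L) = -7 + L² (E(L) = L² - 7 = -7 + L²)
E(w(4, -1))*Q = (-7 + (-36*(-1))²)*(-2522) = (-7 + 36²)*(-2522) = (-7 + 1296)*(-2522) = 1289*(-2522) = -3250858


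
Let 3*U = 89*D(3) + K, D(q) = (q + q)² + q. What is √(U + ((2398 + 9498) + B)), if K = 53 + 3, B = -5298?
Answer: √69963/3 ≈ 88.168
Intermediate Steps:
D(q) = q + 4*q² (D(q) = (2*q)² + q = 4*q² + q = q + 4*q²)
K = 56
U = 3527/3 (U = (89*(3*(1 + 4*3)) + 56)/3 = (89*(3*(1 + 12)) + 56)/3 = (89*(3*13) + 56)/3 = (89*39 + 56)/3 = (3471 + 56)/3 = (⅓)*3527 = 3527/3 ≈ 1175.7)
√(U + ((2398 + 9498) + B)) = √(3527/3 + ((2398 + 9498) - 5298)) = √(3527/3 + (11896 - 5298)) = √(3527/3 + 6598) = √(23321/3) = √69963/3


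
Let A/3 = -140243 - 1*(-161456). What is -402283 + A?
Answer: -338644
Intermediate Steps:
A = 63639 (A = 3*(-140243 - 1*(-161456)) = 3*(-140243 + 161456) = 3*21213 = 63639)
-402283 + A = -402283 + 63639 = -338644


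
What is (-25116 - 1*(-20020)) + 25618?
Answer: 20522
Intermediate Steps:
(-25116 - 1*(-20020)) + 25618 = (-25116 + 20020) + 25618 = -5096 + 25618 = 20522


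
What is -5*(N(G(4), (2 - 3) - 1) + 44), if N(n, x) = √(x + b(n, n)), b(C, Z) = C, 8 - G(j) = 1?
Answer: -220 - 5*√5 ≈ -231.18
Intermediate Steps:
G(j) = 7 (G(j) = 8 - 1*1 = 8 - 1 = 7)
N(n, x) = √(n + x) (N(n, x) = √(x + n) = √(n + x))
-5*(N(G(4), (2 - 3) - 1) + 44) = -5*(√(7 + ((2 - 3) - 1)) + 44) = -5*(√(7 + (-1 - 1)) + 44) = -5*(√(7 - 2) + 44) = -5*(√5 + 44) = -5*(44 + √5) = -220 - 5*√5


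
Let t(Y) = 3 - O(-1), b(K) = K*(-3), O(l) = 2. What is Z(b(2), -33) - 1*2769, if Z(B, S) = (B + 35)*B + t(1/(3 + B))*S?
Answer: -2976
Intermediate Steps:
b(K) = -3*K
t(Y) = 1 (t(Y) = 3 - 1*2 = 3 - 2 = 1)
Z(B, S) = S + B*(35 + B) (Z(B, S) = (B + 35)*B + 1*S = (35 + B)*B + S = B*(35 + B) + S = S + B*(35 + B))
Z(b(2), -33) - 1*2769 = (-33 + (-3*2)² + 35*(-3*2)) - 1*2769 = (-33 + (-6)² + 35*(-6)) - 2769 = (-33 + 36 - 210) - 2769 = -207 - 2769 = -2976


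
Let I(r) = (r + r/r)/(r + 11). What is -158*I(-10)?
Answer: 1422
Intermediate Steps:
I(r) = (1 + r)/(11 + r) (I(r) = (r + 1)/(11 + r) = (1 + r)/(11 + r))
-158*I(-10) = -158*(1 - 10)/(11 - 10) = -158*(-9)/1 = -158*(-9) = 1422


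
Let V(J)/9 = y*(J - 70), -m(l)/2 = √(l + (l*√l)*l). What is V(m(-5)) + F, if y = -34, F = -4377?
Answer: 17043 + 612*√(-5 + 25*I*√5) ≈ 20137.0 + 3383.3*I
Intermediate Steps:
m(l) = -2*√(l + l^(5/2)) (m(l) = -2*√(l + (l*√l)*l) = -2*√(l + l^(3/2)*l) = -2*√(l + l^(5/2)))
V(J) = 21420 - 306*J (V(J) = 9*(-34*(J - 70)) = 9*(-34*(-70 + J)) = 9*(2380 - 34*J) = 21420 - 306*J)
V(m(-5)) + F = (21420 - (-612)*√(-5 + (-5)^(5/2))) - 4377 = (21420 - (-612)*√(-5 + 25*I*√5)) - 4377 = (21420 + 612*√(-5 + 25*I*√5)) - 4377 = 17043 + 612*√(-5 + 25*I*√5)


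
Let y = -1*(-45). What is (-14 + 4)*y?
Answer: -450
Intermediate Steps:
y = 45
(-14 + 4)*y = (-14 + 4)*45 = -10*45 = -450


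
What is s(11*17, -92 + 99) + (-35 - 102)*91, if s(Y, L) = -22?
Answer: -12489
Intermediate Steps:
s(11*17, -92 + 99) + (-35 - 102)*91 = -22 + (-35 - 102)*91 = -22 - 137*91 = -22 - 12467 = -12489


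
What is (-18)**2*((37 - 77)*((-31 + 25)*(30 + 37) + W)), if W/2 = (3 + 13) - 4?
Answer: 4898880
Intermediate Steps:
W = 24 (W = 2*((3 + 13) - 4) = 2*(16 - 4) = 2*12 = 24)
(-18)**2*((37 - 77)*((-31 + 25)*(30 + 37) + W)) = (-18)**2*((37 - 77)*((-31 + 25)*(30 + 37) + 24)) = 324*(-40*(-6*67 + 24)) = 324*(-40*(-402 + 24)) = 324*(-40*(-378)) = 324*15120 = 4898880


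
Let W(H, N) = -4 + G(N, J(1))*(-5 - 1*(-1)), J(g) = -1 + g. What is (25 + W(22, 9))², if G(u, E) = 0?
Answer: 441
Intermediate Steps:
W(H, N) = -4 (W(H, N) = -4 + 0*(-5 - 1*(-1)) = -4 + 0*(-5 + 1) = -4 + 0*(-4) = -4 + 0 = -4)
(25 + W(22, 9))² = (25 - 4)² = 21² = 441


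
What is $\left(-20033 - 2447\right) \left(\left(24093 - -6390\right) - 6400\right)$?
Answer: $-541385840$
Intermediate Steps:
$\left(-20033 - 2447\right) \left(\left(24093 - -6390\right) - 6400\right) = - 22480 \left(\left(24093 + 6390\right) - 6400\right) = - 22480 \left(30483 - 6400\right) = \left(-22480\right) 24083 = -541385840$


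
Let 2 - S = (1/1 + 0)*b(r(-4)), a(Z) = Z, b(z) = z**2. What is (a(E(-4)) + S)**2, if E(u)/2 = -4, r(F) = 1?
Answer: 49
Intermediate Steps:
E(u) = -8 (E(u) = 2*(-4) = -8)
S = 1 (S = 2 - (1/1 + 0)*1**2 = 2 - (1 + 0) = 2 - 1 = 1)
(a(E(-4)) + S)**2 = (-8 + 1)**2 = (-7)**2 = 49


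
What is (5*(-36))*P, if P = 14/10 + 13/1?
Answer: -2592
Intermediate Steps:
P = 72/5 (P = 14*(⅒) + 13*1 = 7/5 + 13 = 72/5 ≈ 14.400)
(5*(-36))*P = (5*(-36))*(72/5) = -180*72/5 = -2592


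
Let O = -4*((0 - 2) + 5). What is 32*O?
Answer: -384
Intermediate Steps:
O = -12 (O = -4*(-2 + 5) = -4*3 = -12)
32*O = 32*(-12) = -384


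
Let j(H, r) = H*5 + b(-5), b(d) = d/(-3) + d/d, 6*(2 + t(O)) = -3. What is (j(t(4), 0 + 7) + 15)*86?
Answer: 1333/3 ≈ 444.33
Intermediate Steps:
t(O) = -5/2 (t(O) = -2 + (1/6)*(-3) = -2 - 1/2 = -5/2)
b(d) = 1 - d/3 (b(d) = d*(-1/3) + 1 = -d/3 + 1 = 1 - d/3)
j(H, r) = 8/3 + 5*H (j(H, r) = H*5 + (1 - 1/3*(-5)) = 5*H + (1 + 5/3) = 5*H + 8/3 = 8/3 + 5*H)
(j(t(4), 0 + 7) + 15)*86 = ((8/3 + 5*(-5/2)) + 15)*86 = ((8/3 - 25/2) + 15)*86 = (-59/6 + 15)*86 = (31/6)*86 = 1333/3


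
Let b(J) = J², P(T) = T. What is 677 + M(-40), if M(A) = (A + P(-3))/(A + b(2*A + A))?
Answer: 9721677/14360 ≈ 677.00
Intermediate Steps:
M(A) = (-3 + A)/(A + 9*A²) (M(A) = (A - 3)/(A + (2*A + A)²) = (-3 + A)/(A + (3*A)²) = (-3 + A)/(A + 9*A²))
677 + M(-40) = 677 + (-3 - 40)/((-40)*(1 + 9*(-40))) = 677 - 1/40*(-43)/(1 - 360) = 677 - 1/40*(-43)/(-359) = 677 - 1/40*(-1/359)*(-43) = 677 - 43/14360 = 9721677/14360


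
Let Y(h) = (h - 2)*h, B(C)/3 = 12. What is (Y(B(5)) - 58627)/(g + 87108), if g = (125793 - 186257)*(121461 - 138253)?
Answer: -57403/1015398596 ≈ -5.6533e-5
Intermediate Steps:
B(C) = 36 (B(C) = 3*12 = 36)
g = 1015311488 (g = -60464*(-16792) = 1015311488)
Y(h) = h*(-2 + h) (Y(h) = (-2 + h)*h = h*(-2 + h))
(Y(B(5)) - 58627)/(g + 87108) = (36*(-2 + 36) - 58627)/(1015311488 + 87108) = (36*34 - 58627)/1015398596 = (1224 - 58627)*(1/1015398596) = -57403*1/1015398596 = -57403/1015398596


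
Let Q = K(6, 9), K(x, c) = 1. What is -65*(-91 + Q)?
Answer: 5850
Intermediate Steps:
Q = 1
-65*(-91 + Q) = -65*(-91 + 1) = -65*(-90) = 5850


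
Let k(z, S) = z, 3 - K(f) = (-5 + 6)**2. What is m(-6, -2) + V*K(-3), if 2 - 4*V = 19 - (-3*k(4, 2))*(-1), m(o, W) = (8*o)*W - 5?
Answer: 177/2 ≈ 88.500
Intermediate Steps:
K(f) = 2 (K(f) = 3 - (-5 + 6)**2 = 3 - 1*1**2 = 3 - 1*1 = 3 - 1 = 2)
m(o, W) = -5 + 8*W*o (m(o, W) = 8*W*o - 5 = -5 + 8*W*o)
V = -5/4 (V = 1/2 - (19 - (-3*4)*(-1))/4 = 1/2 - (19 - (-12)*(-1))/4 = 1/2 - (19 - 1*12)/4 = 1/2 - (19 - 12)/4 = 1/2 - 1/4*7 = 1/2 - 7/4 = -5/4 ≈ -1.2500)
m(-6, -2) + V*K(-3) = (-5 + 8*(-2)*(-6)) - 5/4*2 = (-5 + 96) - 5/2 = 91 - 5/2 = 177/2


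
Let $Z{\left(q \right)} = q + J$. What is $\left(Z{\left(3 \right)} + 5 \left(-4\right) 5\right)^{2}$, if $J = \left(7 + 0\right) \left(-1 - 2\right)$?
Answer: $13924$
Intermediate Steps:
$J = -21$ ($J = 7 \left(-3\right) = -21$)
$Z{\left(q \right)} = -21 + q$ ($Z{\left(q \right)} = q - 21 = -21 + q$)
$\left(Z{\left(3 \right)} + 5 \left(-4\right) 5\right)^{2} = \left(\left(-21 + 3\right) + 5 \left(-4\right) 5\right)^{2} = \left(-18 - 100\right)^{2} = \left(-118\right)^{2} = 13924$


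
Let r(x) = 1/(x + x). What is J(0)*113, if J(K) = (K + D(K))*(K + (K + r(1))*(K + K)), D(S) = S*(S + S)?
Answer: 0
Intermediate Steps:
r(x) = 1/(2*x)
D(S) = 2*S**2 (D(S) = S*(2*S) = 2*S**2)
J(K) = (K + 2*K**2)*(K + 2*K*(1/2 + K)) (J(K) = (K + 2*K**2)*(K + (K + (1/2)/1)*(K + K)) = (K + 2*K**2)*(K + (K + (1/2)*1)*(2*K)) = (K + 2*K**2)*(K + (K + 1/2)*(2*K)) = (K + 2*K**2)*(K + (1/2 + K)*(2*K)) = (K + 2*K**2)*(K + 2*K*(1/2 + K)))
J(0)*113 = (0**2*(2 + 4*0**2 + 6*0))*113 = (0*(2 + 4*0 + 0))*113 = (0*(2 + 0 + 0))*113 = (0*2)*113 = 0*113 = 0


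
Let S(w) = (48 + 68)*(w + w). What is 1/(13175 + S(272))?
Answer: 1/76279 ≈ 1.3110e-5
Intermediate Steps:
S(w) = 232*w (S(w) = 116*(2*w) = 232*w)
1/(13175 + S(272)) = 1/(13175 + 232*272) = 1/(13175 + 63104) = 1/76279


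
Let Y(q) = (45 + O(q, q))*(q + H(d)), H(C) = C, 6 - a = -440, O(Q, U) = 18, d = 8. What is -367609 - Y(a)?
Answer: -396211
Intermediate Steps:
a = 446 (a = 6 - 1*(-440) = 6 + 440 = 446)
Y(q) = 504 + 63*q (Y(q) = (45 + 18)*(q + 8) = 63*(8 + q) = 504 + 63*q)
-367609 - Y(a) = -367609 - (504 + 63*446) = -367609 - (504 + 28098) = -367609 - 1*28602 = -367609 - 28602 = -396211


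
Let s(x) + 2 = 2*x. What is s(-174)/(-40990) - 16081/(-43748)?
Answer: 67447199/179323052 ≈ 0.37612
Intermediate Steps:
s(x) = -2 + 2*x
s(-174)/(-40990) - 16081/(-43748) = (-2 + 2*(-174))/(-40990) - 16081/(-43748) = (-2 - 348)*(-1/40990) - 16081*(-1/43748) = -350*(-1/40990) + 16081/43748 = 35/4099 + 16081/43748 = 67447199/179323052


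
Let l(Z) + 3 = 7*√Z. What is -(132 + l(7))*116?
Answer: -14964 - 812*√7 ≈ -17112.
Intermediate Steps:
l(Z) = -3 + 7*√Z
-(132 + l(7))*116 = -(132 + (-3 + 7*√7))*116 = -(129 + 7*√7)*116 = -(14964 + 812*√7) = -14964 - 812*√7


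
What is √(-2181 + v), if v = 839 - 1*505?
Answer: I*√1847 ≈ 42.977*I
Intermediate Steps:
v = 334 (v = 839 - 505 = 334)
√(-2181 + v) = √(-2181 + 334) = √(-1847) = I*√1847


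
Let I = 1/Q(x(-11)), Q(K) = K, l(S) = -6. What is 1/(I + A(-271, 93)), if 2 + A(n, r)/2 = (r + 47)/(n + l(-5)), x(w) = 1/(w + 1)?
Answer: -277/4158 ≈ -0.066619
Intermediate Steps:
x(w) = 1/(1 + w)
A(n, r) = -4 + 2*(47 + r)/(-6 + n) (A(n, r) = -4 + 2*((r + 47)/(n - 6)) = -4 + 2*((47 + r)/(-6 + n)) = -4 + 2*(47 + r)/(-6 + n))
I = -10 (I = 1/(1/(1 - 11)) = 1/(1/(-10)) = 1/(-⅒) = -10)
1/(I + A(-271, 93)) = 1/(-10 + 2*(59 + 93 - 2*(-271))/(-6 - 271)) = 1/(-10 + 2*(59 + 93 + 542)/(-277)) = 1/(-10 + 2*(-1/277)*694) = 1/(-10 - 1388/277) = 1/(-4158/277) = -277/4158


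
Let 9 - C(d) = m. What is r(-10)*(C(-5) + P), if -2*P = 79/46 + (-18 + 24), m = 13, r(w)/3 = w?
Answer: 10845/46 ≈ 235.76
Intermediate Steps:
r(w) = 3*w
C(d) = -4 (C(d) = 9 - 1*13 = 9 - 13 = -4)
P = -355/92 (P = -(79/46 + (-18 + 24))/2 = -(79*(1/46) + 6)/2 = -(79/46 + 6)/2 = -½*355/46 = -355/92 ≈ -3.8587)
r(-10)*(C(-5) + P) = (3*(-10))*(-4 - 355/92) = -30*(-723/92) = 10845/46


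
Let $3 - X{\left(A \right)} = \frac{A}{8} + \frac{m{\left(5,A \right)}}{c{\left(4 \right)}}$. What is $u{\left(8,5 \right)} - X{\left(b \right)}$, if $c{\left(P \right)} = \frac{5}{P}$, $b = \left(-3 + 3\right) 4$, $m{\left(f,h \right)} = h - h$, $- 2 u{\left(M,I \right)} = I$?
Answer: $- \frac{11}{2} \approx -5.5$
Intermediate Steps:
$u{\left(M,I \right)} = - \frac{I}{2}$
$m{\left(f,h \right)} = 0$
$b = 0$ ($b = 0 \cdot 4 = 0$)
$X{\left(A \right)} = 3 - \frac{A}{8}$ ($X{\left(A \right)} = 3 - \left(\frac{A}{8} + \frac{0}{5 \cdot \frac{1}{4}}\right) = 3 - \left(A \frac{1}{8} + \frac{0}{5 \cdot \frac{1}{4}}\right) = 3 - \left(\frac{A}{8} + \frac{0}{\frac{5}{4}}\right) = 3 - \left(\frac{A}{8} + 0 \cdot \frac{4}{5}\right) = 3 - \left(\frac{A}{8} + 0\right) = 3 - \frac{A}{8}$)
$u{\left(8,5 \right)} - X{\left(b \right)} = \left(- \frac{1}{2}\right) 5 - \left(3 - 0\right) = - \frac{5}{2} - \left(3 + 0\right) = - \frac{5}{2} - 3 = - \frac{11}{2}$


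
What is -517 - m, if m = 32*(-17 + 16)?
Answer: -485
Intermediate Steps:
m = -32 (m = 32*(-1) = -32)
-517 - m = -517 - 1*(-32) = -517 + 32 = -485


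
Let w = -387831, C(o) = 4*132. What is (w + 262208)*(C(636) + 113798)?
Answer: -14361975098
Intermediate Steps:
C(o) = 528
(w + 262208)*(C(636) + 113798) = (-387831 + 262208)*(528 + 113798) = -125623*114326 = -14361975098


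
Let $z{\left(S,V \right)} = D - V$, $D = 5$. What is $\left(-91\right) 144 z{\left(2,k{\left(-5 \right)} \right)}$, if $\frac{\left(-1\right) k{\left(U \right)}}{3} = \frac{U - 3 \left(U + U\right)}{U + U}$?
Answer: $32760$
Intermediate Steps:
$k{\left(U \right)} = \frac{15}{2}$ ($k{\left(U \right)} = - 3 \frac{U - 3 \left(U + U\right)}{U + U} = - 3 \frac{U - 3 \cdot 2 U}{2 U} = - 3 \left(U - 6 U\right) \frac{1}{2 U} = - 3 - 5 U \frac{1}{2 U} = \left(-3\right) \left(- \frac{5}{2}\right) = \frac{15}{2}$)
$z{\left(S,V \right)} = 5 - V$
$\left(-91\right) 144 z{\left(2,k{\left(-5 \right)} \right)} = \left(-91\right) 144 \left(5 - \frac{15}{2}\right) = - 13104 \left(5 - \frac{15}{2}\right) = \left(-13104\right) \left(- \frac{5}{2}\right) = 32760$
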